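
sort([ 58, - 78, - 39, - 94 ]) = [ - 94,  -  78 , - 39,58]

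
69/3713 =69/3713 = 0.02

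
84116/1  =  84116 = 84116.00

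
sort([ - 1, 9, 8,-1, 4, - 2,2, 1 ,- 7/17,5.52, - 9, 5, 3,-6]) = [- 9, - 6, - 2,-1, - 1, - 7/17,1, 2, 3,  4, 5, 5.52, 8, 9]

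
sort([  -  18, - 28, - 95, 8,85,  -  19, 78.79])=[ - 95, - 28, - 19, - 18, 8,78.79,85]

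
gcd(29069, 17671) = 41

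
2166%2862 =2166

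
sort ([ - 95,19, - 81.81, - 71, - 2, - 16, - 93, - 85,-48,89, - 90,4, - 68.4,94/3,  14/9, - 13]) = [ - 95 , - 93, - 90, - 85 , - 81.81, - 71, - 68.4, - 48, - 16, - 13 , - 2, 14/9,  4,19,  94/3, 89]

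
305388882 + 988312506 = 1293701388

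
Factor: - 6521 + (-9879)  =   - 2^4*5^2*41^1= - 16400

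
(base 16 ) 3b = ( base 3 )2012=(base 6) 135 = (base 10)59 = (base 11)54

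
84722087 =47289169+37432918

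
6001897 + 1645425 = 7647322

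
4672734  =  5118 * 913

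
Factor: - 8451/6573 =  - 9/7 = - 3^2*7^ ( - 1)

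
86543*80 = 6923440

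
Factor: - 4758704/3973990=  - 2379352/1986995= - 2^3 * 5^ ( - 1 ) * 59^1*71^2 * 587^( - 1)*677^(-1)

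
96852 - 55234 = 41618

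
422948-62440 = 360508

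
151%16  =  7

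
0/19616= 0= 0.00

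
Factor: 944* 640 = 604160 = 2^11*5^1*59^1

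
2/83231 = 2/83231 = 0.00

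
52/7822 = 26/3911 = 0.01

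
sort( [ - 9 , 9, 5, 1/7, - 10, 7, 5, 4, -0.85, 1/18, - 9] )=[ - 10, - 9, - 9, - 0.85, 1/18, 1/7,4,5,5, 7,9]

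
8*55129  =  441032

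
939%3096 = 939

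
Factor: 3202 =2^1* 1601^1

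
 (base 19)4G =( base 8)134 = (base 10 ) 92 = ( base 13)71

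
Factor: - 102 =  - 2^1 * 3^1 * 17^1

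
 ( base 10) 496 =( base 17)1c3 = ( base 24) kg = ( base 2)111110000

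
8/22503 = 8/22503 =0.00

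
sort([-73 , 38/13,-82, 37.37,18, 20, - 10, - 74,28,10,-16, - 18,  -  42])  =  [ - 82,-74,-73, - 42, - 18, - 16, - 10,38/13,10,18,20,28,37.37 ] 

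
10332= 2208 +8124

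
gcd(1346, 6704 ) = 2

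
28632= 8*3579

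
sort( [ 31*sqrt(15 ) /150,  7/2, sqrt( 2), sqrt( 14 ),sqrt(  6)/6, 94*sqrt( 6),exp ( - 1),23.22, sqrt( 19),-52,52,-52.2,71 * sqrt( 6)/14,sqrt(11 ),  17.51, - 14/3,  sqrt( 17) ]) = [ - 52.2, -52, -14/3,exp ( - 1),sqrt ( 6) /6, 31*sqrt (15)/150,  sqrt( 2) , sqrt( 11 ), 7/2,sqrt( 14) , sqrt( 17 ), sqrt( 19),71*sqrt( 6 ) /14, 17.51,23.22,52,94* sqrt( 6)]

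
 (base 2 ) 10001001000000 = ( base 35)75i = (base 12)50A8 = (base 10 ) 8768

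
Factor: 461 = 461^1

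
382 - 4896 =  - 4514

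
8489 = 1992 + 6497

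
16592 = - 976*( - 17)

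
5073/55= 92  +  13/55 = 92.24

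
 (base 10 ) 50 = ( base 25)20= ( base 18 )2e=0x32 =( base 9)55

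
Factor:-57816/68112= - 73/86 = -2^ (-1 ) * 43^( - 1)*73^1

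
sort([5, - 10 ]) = [- 10,5]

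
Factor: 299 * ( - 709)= - 211991 =- 13^1*23^1*709^1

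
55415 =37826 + 17589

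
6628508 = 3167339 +3461169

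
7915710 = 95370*83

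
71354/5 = 71354/5 = 14270.80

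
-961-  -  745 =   -  216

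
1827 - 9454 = -7627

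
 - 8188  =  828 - 9016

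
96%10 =6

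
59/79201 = 59/79201 = 0.00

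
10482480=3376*3105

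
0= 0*85136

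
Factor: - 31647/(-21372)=77/52 =2^( - 2) * 7^1*11^1*13^( - 1 )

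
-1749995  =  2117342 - 3867337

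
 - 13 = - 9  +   - 4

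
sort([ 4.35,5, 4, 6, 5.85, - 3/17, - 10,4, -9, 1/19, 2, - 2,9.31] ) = [ - 10, - 9, - 2, - 3/17,1/19, 2 , 4,4, 4.35, 5,5.85, 6,9.31]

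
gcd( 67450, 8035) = 5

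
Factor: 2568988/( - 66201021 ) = -2^2*3^( - 2 )*642247^1*7355669^(  -  1)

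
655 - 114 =541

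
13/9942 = 13/9942 = 0.00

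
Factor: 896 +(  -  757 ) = 139 = 139^1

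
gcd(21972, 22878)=6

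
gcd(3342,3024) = 6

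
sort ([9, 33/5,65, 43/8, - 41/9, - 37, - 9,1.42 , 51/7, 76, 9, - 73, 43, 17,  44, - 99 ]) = [-99, - 73 , - 37, - 9, - 41/9,1.42, 43/8, 33/5,51/7, 9, 9,  17,  43, 44, 65,  76]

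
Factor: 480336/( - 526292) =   -  120084/131573=- 2^2 * 3^1*13^( - 1)*29^( - 1)*349^(-1)*10007^1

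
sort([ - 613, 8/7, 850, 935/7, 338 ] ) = [ - 613, 8/7, 935/7, 338,850 ]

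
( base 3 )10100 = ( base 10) 90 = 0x5A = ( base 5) 330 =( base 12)76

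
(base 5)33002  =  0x8cc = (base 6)14232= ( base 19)64A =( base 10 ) 2252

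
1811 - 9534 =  - 7723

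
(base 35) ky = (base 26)126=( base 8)1336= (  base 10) 734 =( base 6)3222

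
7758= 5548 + 2210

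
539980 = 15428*35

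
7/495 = 7/495 =0.01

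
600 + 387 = 987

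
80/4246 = 40/2123 = 0.02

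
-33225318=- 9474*3507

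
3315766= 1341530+1974236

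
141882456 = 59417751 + 82464705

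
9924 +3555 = 13479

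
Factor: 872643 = 3^1 * 23^1*12647^1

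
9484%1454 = 760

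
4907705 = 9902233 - 4994528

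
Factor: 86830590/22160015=2^1*3^1*7^1*11^1*1291^( - 1 )*3433^( -1)*37589^1 = 17366118/4432003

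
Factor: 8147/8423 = 8147^1 * 8423^( - 1)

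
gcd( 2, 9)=1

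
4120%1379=1362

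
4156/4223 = 4156/4223=0.98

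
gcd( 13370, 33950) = 70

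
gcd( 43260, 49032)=12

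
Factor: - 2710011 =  - 3^1*  903337^1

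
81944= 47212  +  34732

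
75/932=75/932 = 0.08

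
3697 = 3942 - 245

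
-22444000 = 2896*( - 7750)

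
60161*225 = 13536225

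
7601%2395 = 416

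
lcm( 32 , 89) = 2848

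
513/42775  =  513/42775 = 0.01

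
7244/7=1034  +  6/7 = 1034.86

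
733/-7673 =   -  1 + 6940/7673 = -0.10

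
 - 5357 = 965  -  6322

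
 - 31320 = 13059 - 44379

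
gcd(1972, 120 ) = 4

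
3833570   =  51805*74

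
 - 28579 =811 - 29390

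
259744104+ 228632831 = 488376935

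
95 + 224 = 319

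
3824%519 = 191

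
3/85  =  3/85 = 0.04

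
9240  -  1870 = 7370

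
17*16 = 272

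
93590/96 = 974 + 43/48 =974.90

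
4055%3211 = 844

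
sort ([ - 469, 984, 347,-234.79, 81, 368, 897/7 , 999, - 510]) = [- 510 , - 469 , - 234.79,81,897/7, 347,368,984 , 999 ] 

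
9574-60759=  - 51185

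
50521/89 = 567 + 58/89 = 567.65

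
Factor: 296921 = 296921^1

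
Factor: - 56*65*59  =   - 214760 = - 2^3*5^1*7^1*13^1*59^1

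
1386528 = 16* 86658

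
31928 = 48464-16536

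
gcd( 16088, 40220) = 8044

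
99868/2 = 49934 = 49934.00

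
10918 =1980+8938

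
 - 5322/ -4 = 1330 + 1/2= 1330.50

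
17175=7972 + 9203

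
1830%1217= 613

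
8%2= 0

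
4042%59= 30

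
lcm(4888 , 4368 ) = 205296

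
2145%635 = 240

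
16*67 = 1072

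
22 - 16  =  6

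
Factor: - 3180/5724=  - 5/9 = - 3^( - 2 )*5^1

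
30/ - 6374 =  - 1  +  3172/3187 = -  0.00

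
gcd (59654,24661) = 7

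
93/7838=93/7838=0.01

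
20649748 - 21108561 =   -  458813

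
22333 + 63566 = 85899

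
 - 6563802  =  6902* (-951)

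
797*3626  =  2889922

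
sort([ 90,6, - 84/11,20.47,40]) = [ - 84/11,6, 20.47,40,90 ] 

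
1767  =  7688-5921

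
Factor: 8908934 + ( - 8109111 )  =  53^1*15091^1 = 799823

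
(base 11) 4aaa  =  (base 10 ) 6654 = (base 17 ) 1607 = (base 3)100010110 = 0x19FE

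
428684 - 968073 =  - 539389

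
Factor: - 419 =  -  419^1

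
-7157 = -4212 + -2945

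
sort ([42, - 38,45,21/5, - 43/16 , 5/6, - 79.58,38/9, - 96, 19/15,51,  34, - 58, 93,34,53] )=[ - 96 , - 79.58, - 58, - 38, - 43/16,5/6, 19/15,21/5, 38/9,34,34,42, 45,51, 53,93]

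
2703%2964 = 2703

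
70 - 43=27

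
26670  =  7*3810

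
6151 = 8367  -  2216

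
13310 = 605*22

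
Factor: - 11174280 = -2^3*3^1*5^1*13^2*19^1 * 29^1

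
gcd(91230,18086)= 2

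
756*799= 604044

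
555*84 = 46620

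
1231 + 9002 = 10233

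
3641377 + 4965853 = 8607230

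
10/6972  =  5/3486 = 0.00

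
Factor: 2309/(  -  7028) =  - 2^( - 2 )*7^(-1 )*251^( - 1 )*2309^1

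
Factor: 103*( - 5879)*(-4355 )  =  5^1*13^1*67^1*103^1 * 5879^1 = 2637113635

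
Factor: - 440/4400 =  - 1/10 = -2^ ( - 1 ) * 5^( - 1)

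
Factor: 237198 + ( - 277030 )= - 2^3*13^1* 383^1  =  -  39832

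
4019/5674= 4019/5674= 0.71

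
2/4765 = 2/4765 = 0.00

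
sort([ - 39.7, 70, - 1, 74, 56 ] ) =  [  -  39.7,-1,56,70,74]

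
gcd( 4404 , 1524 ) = 12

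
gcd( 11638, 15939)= 253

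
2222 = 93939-91717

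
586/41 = 586/41 = 14.29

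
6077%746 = 109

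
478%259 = 219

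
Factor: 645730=2^1*5^1*31^1*2083^1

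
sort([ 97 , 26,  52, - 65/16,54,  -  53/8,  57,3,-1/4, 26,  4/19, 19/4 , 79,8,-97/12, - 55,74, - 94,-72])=[ - 94, - 72, - 55, -97/12,-53/8, - 65/16, - 1/4,  4/19,  3, 19/4, 8,26,26,52,54,  57,74,  79,97]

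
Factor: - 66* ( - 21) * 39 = 2^1* 3^3*7^1*11^1*13^1 = 54054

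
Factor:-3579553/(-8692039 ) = 47^( - 1)*173^( - 1) * 1069^( - 1) * 1289^1 * 2777^1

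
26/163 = 26/163 = 0.16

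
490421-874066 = -383645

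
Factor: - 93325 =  - 5^2*3733^1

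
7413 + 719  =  8132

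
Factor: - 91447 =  - 19^1*4813^1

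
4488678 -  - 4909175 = 9397853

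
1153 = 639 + 514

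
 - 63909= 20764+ -84673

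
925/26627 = 925/26627 = 0.03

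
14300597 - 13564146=736451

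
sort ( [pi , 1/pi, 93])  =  [ 1/pi , pi,93]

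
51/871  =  51/871 = 0.06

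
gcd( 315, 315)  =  315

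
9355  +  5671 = 15026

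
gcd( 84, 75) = 3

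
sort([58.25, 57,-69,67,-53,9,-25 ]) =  [ - 69,  -  53, - 25, 9,57,58.25,67 ] 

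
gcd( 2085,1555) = 5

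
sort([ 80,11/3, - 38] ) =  [-38,11/3,80]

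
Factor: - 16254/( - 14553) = 2^1*7^( - 1) * 11^( - 1)*43^1 = 86/77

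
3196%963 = 307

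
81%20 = 1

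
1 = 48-47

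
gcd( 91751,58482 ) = 19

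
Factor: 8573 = 8573^1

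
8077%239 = 190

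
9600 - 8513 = 1087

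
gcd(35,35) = 35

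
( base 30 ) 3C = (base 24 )46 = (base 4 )1212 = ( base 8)146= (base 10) 102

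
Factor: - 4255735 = - 5^1*11^1*77377^1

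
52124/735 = 70+674/735=70.92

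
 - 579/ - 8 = 72+3/8 =72.38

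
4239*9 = 38151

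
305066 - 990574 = -685508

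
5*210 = 1050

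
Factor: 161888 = 2^5*5059^1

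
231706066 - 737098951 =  - 505392885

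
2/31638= 1/15819= 0.00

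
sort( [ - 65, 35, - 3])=[-65, - 3, 35]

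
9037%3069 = 2899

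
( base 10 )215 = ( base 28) 7J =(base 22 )9H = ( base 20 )af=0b11010111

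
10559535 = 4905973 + 5653562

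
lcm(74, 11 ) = 814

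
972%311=39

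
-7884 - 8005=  - 15889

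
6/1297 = 6/1297= 0.00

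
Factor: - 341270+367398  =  26128 = 2^4*23^1*71^1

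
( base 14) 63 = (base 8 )127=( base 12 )73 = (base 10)87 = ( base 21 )43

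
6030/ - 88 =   -  69 + 21/44 = - 68.52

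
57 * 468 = 26676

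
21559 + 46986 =68545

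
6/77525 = 6/77525 = 0.00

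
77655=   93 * 835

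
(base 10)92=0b1011100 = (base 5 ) 332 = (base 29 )35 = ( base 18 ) 52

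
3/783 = 1/261 = 0.00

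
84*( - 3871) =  - 325164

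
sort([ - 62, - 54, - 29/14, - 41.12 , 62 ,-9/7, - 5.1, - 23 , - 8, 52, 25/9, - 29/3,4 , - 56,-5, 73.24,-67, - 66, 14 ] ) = [  -  67,-66, - 62, - 56 , - 54, - 41.12, - 23, - 29/3 , - 8, - 5.1, - 5, - 29/14, - 9/7,  25/9, 4,14,  52,62 , 73.24 ] 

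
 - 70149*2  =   - 140298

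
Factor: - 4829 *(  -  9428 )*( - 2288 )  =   - 104167633856=-  2^6*11^2*13^1 *439^1*2357^1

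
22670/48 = 11335/24= 472.29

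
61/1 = 61  =  61.00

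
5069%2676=2393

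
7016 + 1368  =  8384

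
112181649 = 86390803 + 25790846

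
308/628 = 77/157 = 0.49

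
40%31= 9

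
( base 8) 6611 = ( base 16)D89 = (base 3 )11202100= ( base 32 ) 3c9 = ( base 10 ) 3465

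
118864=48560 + 70304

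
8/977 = 8/977 = 0.01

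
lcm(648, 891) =7128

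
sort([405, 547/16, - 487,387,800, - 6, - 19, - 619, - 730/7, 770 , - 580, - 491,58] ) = [ - 619, - 580, - 491, - 487, - 730/7, - 19, - 6,547/16, 58, 387,405,770,800] 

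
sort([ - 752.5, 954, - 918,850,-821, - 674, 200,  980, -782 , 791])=[ - 918, - 821, - 782, -752.5, - 674, 200, 791 , 850, 954, 980] 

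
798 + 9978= 10776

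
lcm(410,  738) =3690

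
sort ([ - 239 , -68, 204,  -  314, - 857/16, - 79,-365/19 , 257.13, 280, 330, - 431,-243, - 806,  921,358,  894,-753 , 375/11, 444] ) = [ - 806 , - 753,-431, - 314,-243,-239,-79,  -  68, - 857/16, - 365/19 , 375/11, 204,257.13, 280, 330,358,444, 894 , 921 ] 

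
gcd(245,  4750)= 5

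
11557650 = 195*59270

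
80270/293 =273 + 281/293 = 273.96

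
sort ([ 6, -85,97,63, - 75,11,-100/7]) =[ -85, - 75, - 100/7, 6, 11 , 63,97]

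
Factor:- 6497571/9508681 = - 3^1*7^( - 1)*13^( - 1)*104491^( - 1)*2165857^1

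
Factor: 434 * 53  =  2^1*7^1*31^1*53^1=23002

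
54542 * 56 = 3054352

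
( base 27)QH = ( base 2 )1011001111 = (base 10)719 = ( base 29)ON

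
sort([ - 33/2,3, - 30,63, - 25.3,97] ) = [ - 30,-25.3, - 33/2,3,63,97 ]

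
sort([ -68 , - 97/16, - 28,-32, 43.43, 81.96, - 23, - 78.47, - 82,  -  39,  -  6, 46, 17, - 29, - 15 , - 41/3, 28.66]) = [ - 82, - 78.47, - 68,-39, - 32,  -  29, - 28, - 23, - 15, - 41/3, - 97/16, - 6, 17, 28.66, 43.43 , 46,81.96]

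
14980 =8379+6601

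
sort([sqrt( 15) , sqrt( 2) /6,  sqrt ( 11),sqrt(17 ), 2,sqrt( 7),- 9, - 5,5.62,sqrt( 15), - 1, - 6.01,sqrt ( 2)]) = [-9, - 6.01, - 5 , - 1 , sqrt( 2)/6, sqrt(2 ),2,sqrt( 7), sqrt( 11 ) , sqrt(15 ),sqrt( 15 ), sqrt( 17 ),5.62] 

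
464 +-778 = -314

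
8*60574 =484592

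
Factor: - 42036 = - 2^2*3^1* 31^1 * 113^1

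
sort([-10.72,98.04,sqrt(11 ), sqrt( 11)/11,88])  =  [ -10.72,sqrt(11)/11, sqrt( 11 ),88,98.04 ]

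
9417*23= 216591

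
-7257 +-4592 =  -  11849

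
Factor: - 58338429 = -3^1*19446143^1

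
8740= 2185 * 4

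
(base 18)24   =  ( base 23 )1h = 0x28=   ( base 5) 130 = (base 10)40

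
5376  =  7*768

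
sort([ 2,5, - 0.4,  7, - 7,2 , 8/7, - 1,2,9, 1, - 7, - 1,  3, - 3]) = [ - 7,- 7, - 3,-1,-1, -0.4, 1, 8/7,2,2,2, 3,5,7,9 ]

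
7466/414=3733/207 = 18.03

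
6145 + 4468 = 10613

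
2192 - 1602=590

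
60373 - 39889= 20484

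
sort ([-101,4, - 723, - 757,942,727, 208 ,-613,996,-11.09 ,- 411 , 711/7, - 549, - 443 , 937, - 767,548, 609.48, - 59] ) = [ - 767, - 757, - 723, - 613, - 549, - 443, - 411,-101, - 59,-11.09,4,711/7,208, 548, 609.48,727, 937,942, 996 ] 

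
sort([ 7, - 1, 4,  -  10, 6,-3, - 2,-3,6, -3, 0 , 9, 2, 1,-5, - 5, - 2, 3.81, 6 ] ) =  [-10, - 5, - 5, - 3, - 3, - 3, - 2, - 2,-1, 0,1,  2, 3.81, 4, 6,6, 6, 7,9]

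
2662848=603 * 4416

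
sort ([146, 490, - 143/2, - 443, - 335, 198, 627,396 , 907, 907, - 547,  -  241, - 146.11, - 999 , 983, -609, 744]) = [ - 999, - 609,-547, - 443,-335, - 241, -146.11, - 143/2, 146, 198,396, 490,627,744, 907,  907,983]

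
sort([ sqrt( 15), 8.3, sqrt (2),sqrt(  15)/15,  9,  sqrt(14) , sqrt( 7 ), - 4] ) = [-4,sqrt( 15)/15, sqrt( 2),sqrt(7), sqrt( 14),sqrt( 15), 8.3,9] 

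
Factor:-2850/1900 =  - 3/2=   -2^( - 1 )* 3^1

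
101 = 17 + 84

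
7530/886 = 3765/443=8.50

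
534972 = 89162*6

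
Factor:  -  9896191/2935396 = -2^(  -  2 )*431^1*22961^1 * 733849^(-1) 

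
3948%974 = 52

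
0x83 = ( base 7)245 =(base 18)75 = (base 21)65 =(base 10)131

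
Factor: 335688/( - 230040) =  - 197/135 = - 3^( - 3)*5^ (-1 )*197^1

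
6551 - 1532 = 5019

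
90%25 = 15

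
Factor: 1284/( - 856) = -3/2= -2^( -1)*3^1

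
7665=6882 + 783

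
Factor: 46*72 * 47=155664 = 2^4* 3^2*23^1*47^1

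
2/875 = 2/875 =0.00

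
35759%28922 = 6837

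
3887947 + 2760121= 6648068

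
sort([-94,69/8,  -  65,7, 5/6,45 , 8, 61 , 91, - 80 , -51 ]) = [  -  94, - 80, - 65, - 51,5/6,7,8, 69/8,45, 61,  91] 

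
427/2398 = 427/2398 = 0.18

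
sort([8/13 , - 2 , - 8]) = [  -  8, - 2, 8/13]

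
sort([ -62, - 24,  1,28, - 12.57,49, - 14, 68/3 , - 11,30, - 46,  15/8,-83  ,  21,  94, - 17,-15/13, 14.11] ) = [-83,-62, - 46 ,-24, - 17, - 14,-12.57, - 11 , - 15/13,1 , 15/8,14.11,21,68/3,28  ,  30,49, 94 ] 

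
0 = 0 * 913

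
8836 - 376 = 8460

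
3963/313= 12 + 207/313 = 12.66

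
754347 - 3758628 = - 3004281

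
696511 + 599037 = 1295548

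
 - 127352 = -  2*63676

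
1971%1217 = 754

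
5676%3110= 2566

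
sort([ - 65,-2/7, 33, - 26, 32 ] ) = [-65, - 26, - 2/7, 32,  33 ]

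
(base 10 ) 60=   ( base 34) 1q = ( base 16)3C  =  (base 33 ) 1r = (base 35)1P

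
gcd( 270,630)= 90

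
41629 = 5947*7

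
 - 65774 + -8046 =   -  73820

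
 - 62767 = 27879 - 90646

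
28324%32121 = 28324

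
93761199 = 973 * 96363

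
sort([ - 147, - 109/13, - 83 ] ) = [ - 147,-83,  -  109/13]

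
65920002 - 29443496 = 36476506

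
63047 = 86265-23218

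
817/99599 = 817/99599 = 0.01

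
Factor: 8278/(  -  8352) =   -  2^( - 4)*3^( - 2 ) * 29^(-1)*4139^1 = - 4139/4176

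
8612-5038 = 3574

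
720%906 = 720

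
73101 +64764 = 137865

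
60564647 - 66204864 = -5640217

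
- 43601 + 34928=  -  8673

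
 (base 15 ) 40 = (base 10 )60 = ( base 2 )111100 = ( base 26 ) 28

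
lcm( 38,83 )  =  3154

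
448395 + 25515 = 473910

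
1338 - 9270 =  - 7932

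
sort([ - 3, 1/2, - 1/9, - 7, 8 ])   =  [ - 7, - 3,-1/9,1/2 , 8 ] 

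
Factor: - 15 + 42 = 3^3 = 27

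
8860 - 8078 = 782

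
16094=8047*2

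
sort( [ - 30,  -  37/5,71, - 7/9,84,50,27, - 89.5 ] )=[ - 89.5 , - 30, - 37/5,  -  7/9,27 , 50, 71,  84]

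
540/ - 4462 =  - 270/2231 = - 0.12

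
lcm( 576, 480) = 2880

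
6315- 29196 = - 22881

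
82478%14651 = 9223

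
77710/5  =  15542 = 15542.00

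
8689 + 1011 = 9700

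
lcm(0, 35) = 0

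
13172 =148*89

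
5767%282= 127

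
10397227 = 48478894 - 38081667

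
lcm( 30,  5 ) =30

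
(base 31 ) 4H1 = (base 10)4372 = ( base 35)3jw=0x1114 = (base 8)10424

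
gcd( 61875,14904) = 9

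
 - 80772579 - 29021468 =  - 109794047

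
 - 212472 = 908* ( - 234)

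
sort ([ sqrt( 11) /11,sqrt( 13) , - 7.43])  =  [ -7.43,sqrt( 11 )/11,sqrt( 13 ) ] 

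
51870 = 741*70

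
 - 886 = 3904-4790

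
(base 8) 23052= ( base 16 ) 262A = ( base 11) 7382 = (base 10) 9770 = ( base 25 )ffk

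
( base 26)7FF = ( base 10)5137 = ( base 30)5L7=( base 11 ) 3950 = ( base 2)1010000010001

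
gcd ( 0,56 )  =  56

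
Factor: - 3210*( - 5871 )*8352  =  157401040320 = 2^6 * 3^4 * 5^1*19^1 * 29^1*103^1 *107^1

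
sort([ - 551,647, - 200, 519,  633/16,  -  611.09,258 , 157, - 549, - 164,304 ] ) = [ - 611.09, - 551, - 549, - 200,-164, 633/16, 157, 258,304,  519, 647]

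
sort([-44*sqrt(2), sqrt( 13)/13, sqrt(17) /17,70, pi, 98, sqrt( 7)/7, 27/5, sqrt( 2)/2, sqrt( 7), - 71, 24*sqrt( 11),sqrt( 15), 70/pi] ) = [ - 71, - 44*sqrt ( 2 ),sqrt( 17 ) /17, sqrt( 13 ) /13, sqrt(7 ) /7, sqrt ( 2) /2, sqrt(7), pi,sqrt( 15), 27/5, 70/pi, 70, 24  *  sqrt( 11),98 ]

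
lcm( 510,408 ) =2040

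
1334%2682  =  1334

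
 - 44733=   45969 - 90702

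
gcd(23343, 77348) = 1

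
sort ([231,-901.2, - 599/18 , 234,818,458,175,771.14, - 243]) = [-901.2,-243,-599/18,175,231,234, 458 , 771.14,818]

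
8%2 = 0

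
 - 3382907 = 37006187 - 40389094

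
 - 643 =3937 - 4580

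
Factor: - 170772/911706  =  -28462/151951=- 2^1*7^1 * 19^1*47^(  -  1 )* 53^(-1) * 61^(-1)*107^1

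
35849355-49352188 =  - 13502833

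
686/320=2 + 23/160 = 2.14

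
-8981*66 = -592746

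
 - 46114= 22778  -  68892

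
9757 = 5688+4069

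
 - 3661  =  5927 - 9588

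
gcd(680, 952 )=136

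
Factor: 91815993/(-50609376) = -2^ ( - 5 ) * 71^1*143687^1*175727^ ( - 1) = - 10201777/5623264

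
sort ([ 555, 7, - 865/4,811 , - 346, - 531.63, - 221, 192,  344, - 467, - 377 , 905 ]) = [ -531.63, - 467, - 377,-346, - 221,-865/4  ,  7 , 192,344, 555, 811,905 ] 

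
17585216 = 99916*176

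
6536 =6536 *1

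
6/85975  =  6/85975 = 0.00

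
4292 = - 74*( - 58 ) 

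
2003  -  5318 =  - 3315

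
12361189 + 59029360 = 71390549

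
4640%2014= 612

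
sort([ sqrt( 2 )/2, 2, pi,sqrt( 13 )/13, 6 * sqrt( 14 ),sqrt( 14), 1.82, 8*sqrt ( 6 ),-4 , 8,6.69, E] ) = [-4, sqrt(13)/13, sqrt( 2 )/2,1.82, 2,  E,pi, sqrt( 14),6.69, 8, 8*sqrt( 6),6*sqrt( 14 )]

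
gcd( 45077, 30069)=1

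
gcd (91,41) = 1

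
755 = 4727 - 3972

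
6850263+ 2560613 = 9410876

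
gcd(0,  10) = 10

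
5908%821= 161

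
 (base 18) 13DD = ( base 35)5QG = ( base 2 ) 1101110001011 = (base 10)7051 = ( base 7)26362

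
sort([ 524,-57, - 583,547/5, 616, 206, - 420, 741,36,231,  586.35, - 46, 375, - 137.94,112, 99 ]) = [ - 583, - 420, - 137.94,  -  57,-46,36,99, 547/5,112, 206,  231,  375, 524,586.35, 616,741] 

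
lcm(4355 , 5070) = 339690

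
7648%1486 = 218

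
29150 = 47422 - 18272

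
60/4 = 15  =  15.00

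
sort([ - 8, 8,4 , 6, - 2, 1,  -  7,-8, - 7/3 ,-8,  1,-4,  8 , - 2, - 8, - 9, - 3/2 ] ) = [- 9, - 8,-8,- 8 , - 8,- 7,-4 , -7/3,  -  2, - 2, - 3/2,1, 1, 4, 6,8,8] 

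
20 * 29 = 580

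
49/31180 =49/31180 = 0.00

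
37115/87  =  37115/87 = 426.61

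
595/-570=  - 2 + 109/114 = - 1.04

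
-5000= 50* ( - 100)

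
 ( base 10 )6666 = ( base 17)1612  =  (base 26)9MA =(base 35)5FG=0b1101000001010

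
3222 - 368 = 2854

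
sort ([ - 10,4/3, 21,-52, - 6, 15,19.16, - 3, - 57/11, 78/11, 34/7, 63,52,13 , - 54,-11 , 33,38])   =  [ - 54, - 52, - 11,-10, - 6, - 57/11, -3,4/3 , 34/7,78/11,13,  15,19.16,21,33,  38,52,63 ]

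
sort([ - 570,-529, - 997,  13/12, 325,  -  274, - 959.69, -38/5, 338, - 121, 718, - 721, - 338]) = [ - 997, - 959.69,  -  721, -570, - 529, - 338,- 274,-121,-38/5,13/12, 325, 338,718 ] 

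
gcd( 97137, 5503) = 1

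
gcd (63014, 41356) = 98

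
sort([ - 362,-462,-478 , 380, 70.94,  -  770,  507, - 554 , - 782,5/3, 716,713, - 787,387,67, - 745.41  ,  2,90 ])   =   [ - 787,-782, - 770,-745.41, -554, - 478,-462,  -  362,5/3, 2, 67,70.94, 90, 380  ,  387,507 , 713,716]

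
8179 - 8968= - 789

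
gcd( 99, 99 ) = 99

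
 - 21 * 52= - 1092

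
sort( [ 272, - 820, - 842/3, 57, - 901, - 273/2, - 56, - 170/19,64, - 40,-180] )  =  [ - 901  , - 820, - 842/3, - 180,-273/2, - 56, - 40, - 170/19, 57, 64, 272 ] 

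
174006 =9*19334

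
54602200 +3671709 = 58273909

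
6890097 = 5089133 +1800964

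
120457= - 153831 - -274288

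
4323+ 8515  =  12838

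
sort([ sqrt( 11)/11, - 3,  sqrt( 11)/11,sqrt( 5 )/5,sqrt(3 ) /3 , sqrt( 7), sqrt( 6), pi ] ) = [ - 3, sqrt ( 11) /11,  sqrt(11 ) /11,sqrt( 5 )/5, sqrt( 3 ) /3, sqrt( 6), sqrt(7 ),pi]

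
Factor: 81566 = 2^1*17^1*2399^1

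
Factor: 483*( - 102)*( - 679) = 2^1*3^2 * 7^2*17^1* 23^1*97^1 = 33451614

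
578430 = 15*38562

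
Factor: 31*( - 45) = -3^2*5^1*31^1=- 1395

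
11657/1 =11657  =  11657.00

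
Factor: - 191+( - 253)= -444 = - 2^2*3^1 * 37^1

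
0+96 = 96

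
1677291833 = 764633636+912658197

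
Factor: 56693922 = 2^1*3^1*863^1*10949^1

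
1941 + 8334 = 10275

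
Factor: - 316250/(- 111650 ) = 5^2*7^( - 1 )* 23^1* 29^( - 1)= 575/203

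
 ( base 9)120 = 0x63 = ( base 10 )99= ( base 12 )83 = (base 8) 143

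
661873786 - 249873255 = 412000531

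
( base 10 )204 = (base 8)314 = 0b11001100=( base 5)1304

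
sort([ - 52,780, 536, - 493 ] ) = [ - 493, - 52, 536, 780]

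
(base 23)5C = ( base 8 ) 177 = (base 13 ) 9a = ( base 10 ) 127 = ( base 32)3V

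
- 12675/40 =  - 2535/8 = - 316.88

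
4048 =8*506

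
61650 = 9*6850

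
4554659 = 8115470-3560811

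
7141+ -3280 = 3861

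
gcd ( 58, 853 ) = 1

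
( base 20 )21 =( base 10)41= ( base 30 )1B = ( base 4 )221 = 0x29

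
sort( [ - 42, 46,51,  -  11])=[-42,-11,46,51 ]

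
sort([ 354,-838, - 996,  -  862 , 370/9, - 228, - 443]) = [ - 996, - 862, - 838,  -  443,  -  228, 370/9 , 354]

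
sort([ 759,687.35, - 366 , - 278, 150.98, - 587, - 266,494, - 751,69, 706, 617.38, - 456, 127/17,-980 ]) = [  -  980,-751, - 587, - 456, - 366, - 278, - 266 , 127/17, 69, 150.98, 494, 617.38, 687.35,706,759]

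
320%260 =60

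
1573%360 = 133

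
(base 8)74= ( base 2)111100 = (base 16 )3c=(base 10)60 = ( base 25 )2A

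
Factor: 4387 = 41^1*107^1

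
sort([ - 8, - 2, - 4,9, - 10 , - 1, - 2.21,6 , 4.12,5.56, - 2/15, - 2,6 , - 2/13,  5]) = [ - 10, - 8, - 4, - 2.21, - 2, - 2,  -  1 , - 2/13,-2/15, 4.12,  5,  5.56, 6, 6,9]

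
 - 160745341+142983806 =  - 17761535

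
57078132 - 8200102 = 48878030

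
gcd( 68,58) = 2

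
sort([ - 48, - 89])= [ -89,-48]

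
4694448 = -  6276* ( - 748)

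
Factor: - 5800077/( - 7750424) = 2^( - 3 )*3^2*11^( - 1)*17^1*29^( - 1 )*167^1 * 227^1*3037^( - 1)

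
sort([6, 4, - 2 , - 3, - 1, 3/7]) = [ - 3, - 2, - 1, 3/7, 4, 6] 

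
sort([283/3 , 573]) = [283/3,573 ] 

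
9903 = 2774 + 7129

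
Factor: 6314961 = 3^1*2104987^1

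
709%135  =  34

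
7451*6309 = 47008359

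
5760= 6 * 960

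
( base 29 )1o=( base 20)2d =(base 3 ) 1222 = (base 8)65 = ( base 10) 53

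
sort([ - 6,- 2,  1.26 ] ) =[-6, - 2, 1.26]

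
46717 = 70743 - 24026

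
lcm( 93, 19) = 1767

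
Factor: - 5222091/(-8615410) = 2^ (  -  1 ) * 3^1*5^( - 1)*7^1 * 139^1*1789^1*861541^( - 1 ) 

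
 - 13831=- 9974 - 3857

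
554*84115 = 46599710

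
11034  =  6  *1839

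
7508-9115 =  - 1607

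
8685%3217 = 2251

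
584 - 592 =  - 8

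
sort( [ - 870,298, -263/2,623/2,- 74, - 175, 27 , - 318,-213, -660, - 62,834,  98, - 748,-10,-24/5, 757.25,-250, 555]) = [ - 870,-748,-660,  -  318, - 250, -213, - 175, - 263/2, - 74,-62 ,- 10,  -  24/5,27, 98,298 , 623/2, 555,757.25, 834 ] 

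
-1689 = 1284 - 2973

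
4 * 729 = 2916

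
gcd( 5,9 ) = 1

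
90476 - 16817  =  73659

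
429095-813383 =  - 384288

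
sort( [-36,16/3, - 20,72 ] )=[ - 36, - 20 , 16/3, 72]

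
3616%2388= 1228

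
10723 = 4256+6467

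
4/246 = 2/123 = 0.02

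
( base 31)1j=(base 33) 1H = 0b110010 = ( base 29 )1L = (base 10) 50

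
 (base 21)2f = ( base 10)57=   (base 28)21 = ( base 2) 111001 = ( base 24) 29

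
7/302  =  7/302 = 0.02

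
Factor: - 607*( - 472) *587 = 2^3 * 59^1 * 587^1*607^1 = 168177848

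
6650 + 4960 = 11610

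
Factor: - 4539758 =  - 2^1*2269879^1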